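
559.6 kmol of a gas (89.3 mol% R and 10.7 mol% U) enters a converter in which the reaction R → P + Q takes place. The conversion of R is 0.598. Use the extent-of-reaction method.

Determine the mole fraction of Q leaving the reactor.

0.348

R reacted = 0.598 × 499.7 = 298.8 kmol; ν_R = −1, so ξ = 298.8/1 = 298.8 kmol.
Outlet amounts (n = n₀ + ν ξ):
  R: 499.7 − 1(298.8) = 200.9
  P: 0 + 1(298.8) = 298.8
  Q: 0 + 1(298.8) = 298.8
  U: 59.88 (inert)
Total out = 858.4 kmol; y_Q = 298.8 / 858.4 = 0.3481.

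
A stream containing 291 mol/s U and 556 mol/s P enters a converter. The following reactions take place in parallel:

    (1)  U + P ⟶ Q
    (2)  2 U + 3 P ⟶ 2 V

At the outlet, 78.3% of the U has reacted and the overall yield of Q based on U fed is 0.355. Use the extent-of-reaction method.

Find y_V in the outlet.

0.224

Yield of Q: 1ξ₁ / 291 = 0.355 → ξ₁ = 103.3 mol/s.
Conversion of U: 1ξ₁ + 2ξ₂ = 0.783 × 291 = 227.9 → ξ₂ = 62.27 mol/s.
Outlet amounts (n = n₀ + Σ ν·ξ):
  U: 291 − 1(103.3) − 2(62.27) = 63.15
  P: 556 − 1(103.3) − 3(62.27) = 265.9
  Q: 0 + 1(103.3) = 103.3
  V: 0 + 2(62.27) = 124.5
Total out = 556.9 mol/s; y_V = 124.5 / 556.9 = 0.2237.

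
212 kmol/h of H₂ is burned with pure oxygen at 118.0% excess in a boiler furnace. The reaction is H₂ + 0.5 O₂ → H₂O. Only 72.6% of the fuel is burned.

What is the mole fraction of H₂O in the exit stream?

0.42

Stoichiometric O₂ = 0.5 × 212 = 106 kmol/h; O₂ fed = 106 × 2.180 = 231.1 kmol/h.
Fuel reacted = 0.726 × 212 → ξ = 153.9 kmol/h.
Outlet (n = n₀ + ν ξ):
  H₂: 212 − 1(153.9) = 58.09
  O₂: 231.1 − 0.5(153.9) = 154.1
  H₂O: 0 + 1(153.9) = 153.9
Total out = 366.1 kmol/h; y_H₂O = 153.9 / 366.1 = 0.4204.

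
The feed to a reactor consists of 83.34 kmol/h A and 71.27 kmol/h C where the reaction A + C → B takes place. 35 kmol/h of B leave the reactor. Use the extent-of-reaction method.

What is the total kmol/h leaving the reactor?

120 kmol/h

For B: n = n₀ + 1ξ → 35 = 0 + 1ξ, giving ξ = 35 kmol/h.
Outlet amounts (n = n₀ + ν ξ):
  A: 83.34 − 1(35) = 48.34
  C: 71.27 − 1(35) = 36.27
  B: 0 + 1(35) = 35
Total out = 48.34 + 36.27 + 35 = 119.6 kmol/h.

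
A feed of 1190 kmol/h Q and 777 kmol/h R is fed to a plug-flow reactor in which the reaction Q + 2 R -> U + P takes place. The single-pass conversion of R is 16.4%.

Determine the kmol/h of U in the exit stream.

R reacted = 0.164 × 777 = 127.4 kmol/h; ν_R = −2, so ξ = 127.4/2 = 63.71 kmol/h.
Outlet amounts (n = n₀ + ν ξ):
  Q: 1190 − 1(63.71) = 1126
  R: 777 − 2(63.71) = 649.6
  U: 0 + 1(63.71) = 63.71
  P: 0 + 1(63.71) = 63.71

63.7 kmol/h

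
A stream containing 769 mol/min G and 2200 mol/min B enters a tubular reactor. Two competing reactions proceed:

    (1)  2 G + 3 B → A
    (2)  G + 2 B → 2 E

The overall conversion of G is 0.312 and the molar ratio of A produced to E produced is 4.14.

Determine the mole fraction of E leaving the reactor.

Conversion of G: G consumed = 0.312 × 769 = 239.9 mol/min = 2ξ₁ + 1ξ₂.
Selectivity: 1ξ₁ / (2ξ₂) = 4.14 → ξ₁ = 8.28 ξ₂.
Substitute: (2·8.28 + 1) ξ₂ = 239.9 → ξ₂ = 13.66 mol/min, ξ₁ = 113.1 mol/min.
Outlet amounts (n = n₀ + Σ ν·ξ):
  G: 769 − 2(113.1) − 1(13.66) = 529.1
  B: 2200 − 3(113.1) − 2(13.66) = 1833
  A: 0 + 1(113.1) = 113.1
  E: 0 + 2(13.66) = 27.33
Total out = 2503 mol/min; y_E = 27.33 / 2503 = 0.01092.

0.0109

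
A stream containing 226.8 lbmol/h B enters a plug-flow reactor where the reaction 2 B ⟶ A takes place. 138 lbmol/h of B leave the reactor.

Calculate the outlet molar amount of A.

For B: n = n₀ − 2ξ → 138 = 226.8 − 2ξ, giving ξ = 44.4 lbmol/h.
Outlet amounts (n = n₀ + ν ξ):
  B: 226.8 − 2(44.4) = 138
  A: 0 + 1(44.4) = 44.4

44.4 lbmol/h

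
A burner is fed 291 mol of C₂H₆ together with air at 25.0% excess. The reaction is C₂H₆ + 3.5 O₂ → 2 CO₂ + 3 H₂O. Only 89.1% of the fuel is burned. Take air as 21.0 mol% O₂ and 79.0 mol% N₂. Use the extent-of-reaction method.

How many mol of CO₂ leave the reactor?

Stoichiometric O₂ = 3.5 × 291 = 1018 mol; O₂ fed = 1018 × 1.250 = 1273 mol.
N₂ fed = 1273 × 79/21 = 4789 mol.
Fuel reacted = 0.891 × 291 → ξ = 259.3 mol.
Outlet (n = n₀ + ν ξ):
  C₂H₆: 291 − 1(259.3) = 31.72
  O₂: 1273 − 3.5(259.3) = 365.6
  N₂: 4789 (inert)
  CO₂: 0 + 2(259.3) = 518.6
  H₂O: 0 + 3(259.3) = 777.8

519 mol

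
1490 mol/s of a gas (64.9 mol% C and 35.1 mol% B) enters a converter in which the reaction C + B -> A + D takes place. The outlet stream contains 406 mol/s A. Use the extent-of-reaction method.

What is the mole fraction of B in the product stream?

0.0785

For A: n = n₀ + 1ξ → 406 = 0 + 1ξ, giving ξ = 406 mol/s.
Outlet amounts (n = n₀ + ν ξ):
  C: 967 − 1(406) = 561
  B: 523 − 1(406) = 117
  A: 0 + 1(406) = 406
  D: 0 + 1(406) = 406
Total out = 1490 mol/s; y_B = 117 / 1490 = 0.07852.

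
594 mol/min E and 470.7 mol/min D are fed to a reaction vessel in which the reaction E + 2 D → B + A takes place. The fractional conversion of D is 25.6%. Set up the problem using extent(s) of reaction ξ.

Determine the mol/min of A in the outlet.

60.2 mol/min

D reacted = 0.256 × 470.7 = 120.5 mol/min; ν_D = −2, so ξ = 120.5/2 = 60.25 mol/min.
Outlet amounts (n = n₀ + ν ξ):
  E: 594 − 1(60.25) = 533.8
  D: 470.7 − 2(60.25) = 350.2
  B: 0 + 1(60.25) = 60.25
  A: 0 + 1(60.25) = 60.25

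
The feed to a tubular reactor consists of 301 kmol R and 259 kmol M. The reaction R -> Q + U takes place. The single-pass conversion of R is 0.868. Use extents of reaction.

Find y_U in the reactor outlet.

0.318

R reacted = 0.868 × 301 = 261.3 kmol; ν_R = −1, so ξ = 261.3/1 = 261.3 kmol.
Outlet amounts (n = n₀ + ν ξ):
  R: 301 − 1(261.3) = 39.73
  Q: 0 + 1(261.3) = 261.3
  U: 0 + 1(261.3) = 261.3
  M: 259 (inert)
Total out = 821.3 kmol; y_U = 261.3 / 821.3 = 0.3181.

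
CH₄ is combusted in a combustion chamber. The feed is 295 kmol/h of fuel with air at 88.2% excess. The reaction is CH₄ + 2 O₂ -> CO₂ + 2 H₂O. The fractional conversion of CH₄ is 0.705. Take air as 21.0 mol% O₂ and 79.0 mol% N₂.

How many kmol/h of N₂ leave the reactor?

4180 kmol/h

Stoichiometric O₂ = 2 × 295 = 590 kmol/h; O₂ fed = 590 × 1.882 = 1110 kmol/h.
N₂ fed = 1110 × 79/21 = 4177 kmol/h.
Fuel reacted = 0.705 × 295 → ξ = 208 kmol/h.
Outlet (n = n₀ + ν ξ):
  CH₄: 295 − 1(208) = 87.03
  O₂: 1110 − 2(208) = 694.4
  N₂: 4177 (inert)
  CO₂: 0 + 1(208) = 208
  H₂O: 0 + 2(208) = 415.9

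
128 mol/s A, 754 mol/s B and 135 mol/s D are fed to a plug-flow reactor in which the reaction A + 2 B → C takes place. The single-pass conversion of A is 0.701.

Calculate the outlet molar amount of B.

575 mol/s

A reacted = 0.701 × 128 = 89.73 mol/s; ν_A = −1, so ξ = 89.73/1 = 89.73 mol/s.
Outlet amounts (n = n₀ + ν ξ):
  A: 128 − 1(89.73) = 38.27
  B: 754 − 2(89.73) = 574.5
  C: 0 + 1(89.73) = 89.73
  D: 135 (inert)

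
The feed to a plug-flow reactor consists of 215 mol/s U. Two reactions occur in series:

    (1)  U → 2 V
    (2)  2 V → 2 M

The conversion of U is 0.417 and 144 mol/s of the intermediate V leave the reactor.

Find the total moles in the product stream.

305 mol/s

Conversion of U: U consumed = 1ξ₁ = 0.417 × 215 → ξ₁ = 89.66 mol/s.
V balance: n_V = 0 + 2ξ₁ − 2ξ₂ = 144 → ξ₂ = (2·89.66 − 144)/2 = 17.66 mol/s.
Outlet amounts (n = n₀ + Σ ν·ξ):
  U: 215 − 1(89.66) = 125.3
  V: 0 + 2(89.66) − 2(17.66) = 144
  M: 0 + 2(17.66) = 35.31
Total out = 125.3 + 144 + 35.31 = 304.7 mol/s.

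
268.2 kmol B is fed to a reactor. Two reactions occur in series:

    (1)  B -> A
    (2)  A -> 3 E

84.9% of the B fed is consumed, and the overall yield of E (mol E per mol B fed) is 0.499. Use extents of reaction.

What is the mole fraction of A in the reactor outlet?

0.512

Conversion of B: B consumed = 1ξ₁ = 0.849 × 268.2 → ξ₁ = 227.7 kmol.
Yield of E: 3ξ₂ / 268.2 = 0.499 → ξ₂ = 44.61 kmol.
Outlet amounts (n = n₀ + Σ ν·ξ):
  B: 268.2 − 1(227.7) = 40.5
  A: 0 + 1(227.7) − 1(44.61) = 183.1
  E: 0 + 3(44.61) = 133.8
Total out = 357.4 kmol; y_A = 183.1 / 357.4 = 0.5123.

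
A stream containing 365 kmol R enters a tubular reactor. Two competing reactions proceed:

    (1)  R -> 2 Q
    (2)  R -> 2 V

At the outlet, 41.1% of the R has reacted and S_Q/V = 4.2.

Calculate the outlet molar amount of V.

57.7 kmol

Conversion of R: R consumed = 0.411 × 365 = 150 kmol = 1ξ₁ + 1ξ₂.
Selectivity: 2ξ₁ / (2ξ₂) = 4.2 → ξ₁ = 4.2 ξ₂.
Substitute: (1·4.2 + 1) ξ₂ = 150 → ξ₂ = 28.85 kmol, ξ₁ = 121.2 kmol.
Outlet amounts (n = n₀ + Σ ν·ξ):
  R: 365 − 1(121.2) − 1(28.85) = 215
  Q: 0 + 2(121.2) = 242.3
  V: 0 + 2(28.85) = 57.7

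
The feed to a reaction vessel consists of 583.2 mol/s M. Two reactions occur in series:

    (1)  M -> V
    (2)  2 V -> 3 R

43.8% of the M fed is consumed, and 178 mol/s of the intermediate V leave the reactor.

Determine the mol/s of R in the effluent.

116 mol/s

Conversion of M: M consumed = 1ξ₁ = 0.438 × 583.2 → ξ₁ = 255.4 mol/s.
V balance: n_V = 0 + 1ξ₁ − 2ξ₂ = 178 → ξ₂ = (1·255.4 − 178)/2 = 38.72 mol/s.
Outlet amounts (n = n₀ + Σ ν·ξ):
  M: 583.2 − 1(255.4) = 327.8
  V: 0 + 1(255.4) − 2(38.72) = 178
  R: 0 + 3(38.72) = 116.2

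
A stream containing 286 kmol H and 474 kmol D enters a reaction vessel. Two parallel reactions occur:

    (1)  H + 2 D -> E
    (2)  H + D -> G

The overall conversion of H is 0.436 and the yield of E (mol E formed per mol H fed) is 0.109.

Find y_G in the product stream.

0.155

Yield of E: 1ξ₁ / 286 = 0.109 → ξ₁ = 31.17 kmol.
Conversion of H: 1ξ₁ + 1ξ₂ = 0.436 × 286 = 124.7 → ξ₂ = 93.52 kmol.
Outlet amounts (n = n₀ + Σ ν·ξ):
  H: 286 − 1(31.17) − 1(93.52) = 161.3
  D: 474 − 2(31.17) − 1(93.52) = 318.1
  E: 0 + 1(31.17) = 31.17
  G: 0 + 1(93.52) = 93.52
Total out = 604.1 kmol; y_G = 93.52 / 604.1 = 0.1548.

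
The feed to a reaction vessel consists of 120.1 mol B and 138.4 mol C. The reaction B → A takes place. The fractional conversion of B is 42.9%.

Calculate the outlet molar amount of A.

B reacted = 0.429 × 120.1 = 51.52 mol; ν_B = −1, so ξ = 51.52/1 = 51.52 mol.
Outlet amounts (n = n₀ + ν ξ):
  B: 120.1 − 1(51.52) = 68.58
  A: 0 + 1(51.52) = 51.52
  C: 138.4 (inert)

51.5 mol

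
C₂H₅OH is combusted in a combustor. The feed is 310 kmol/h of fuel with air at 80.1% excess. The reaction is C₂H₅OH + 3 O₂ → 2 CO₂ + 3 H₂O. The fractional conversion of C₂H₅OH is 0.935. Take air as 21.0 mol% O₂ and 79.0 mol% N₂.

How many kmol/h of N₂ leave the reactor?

6300 kmol/h

Stoichiometric O₂ = 3 × 310 = 930 kmol/h; O₂ fed = 930 × 1.801 = 1675 kmol/h.
N₂ fed = 1675 × 79/21 = 6301 kmol/h.
Fuel reacted = 0.935 × 310 → ξ = 289.9 kmol/h.
Outlet (n = n₀ + ν ξ):
  C₂H₅OH: 310 − 1(289.9) = 20.15
  O₂: 1675 − 3(289.9) = 805.4
  N₂: 6301 (inert)
  CO₂: 0 + 2(289.9) = 579.7
  H₂O: 0 + 3(289.9) = 869.6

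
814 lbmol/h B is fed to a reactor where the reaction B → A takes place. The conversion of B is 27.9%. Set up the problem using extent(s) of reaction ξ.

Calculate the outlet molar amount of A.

B reacted = 0.279 × 814 = 227.1 lbmol/h; ν_B = −1, so ξ = 227.1/1 = 227.1 lbmol/h.
Outlet amounts (n = n₀ + ν ξ):
  B: 814 − 1(227.1) = 586.9
  A: 0 + 1(227.1) = 227.1

227 lbmol/h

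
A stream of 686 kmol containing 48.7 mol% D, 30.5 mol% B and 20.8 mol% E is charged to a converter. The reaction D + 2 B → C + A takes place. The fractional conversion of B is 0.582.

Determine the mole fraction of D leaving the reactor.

B reacted = 0.582 × 209.2 = 121.8 kmol; ν_B = −2, so ξ = 121.8/2 = 60.89 kmol.
Outlet amounts (n = n₀ + ν ξ):
  D: 334.1 − 1(60.89) = 273.2
  B: 209.2 − 2(60.89) = 87.46
  C: 0 + 1(60.89) = 60.89
  A: 0 + 1(60.89) = 60.89
  E: 142.7 (inert)
Total out = 625.1 kmol; y_D = 273.2 / 625.1 = 0.437.

0.437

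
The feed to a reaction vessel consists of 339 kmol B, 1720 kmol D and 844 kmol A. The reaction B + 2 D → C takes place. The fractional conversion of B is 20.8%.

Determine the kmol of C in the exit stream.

B reacted = 0.208 × 339 = 70.51 kmol; ν_B = −1, so ξ = 70.51/1 = 70.51 kmol.
Outlet amounts (n = n₀ + ν ξ):
  B: 339 − 1(70.51) = 268.5
  D: 1720 − 2(70.51) = 1579
  C: 0 + 1(70.51) = 70.51
  A: 844 (inert)

70.5 kmol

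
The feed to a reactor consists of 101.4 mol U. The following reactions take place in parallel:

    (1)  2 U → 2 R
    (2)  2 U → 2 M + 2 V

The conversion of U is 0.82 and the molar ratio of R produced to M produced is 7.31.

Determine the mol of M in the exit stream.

Conversion of U: U consumed = 0.82 × 101.4 = 83.15 mol = 2ξ₁ + 2ξ₂.
Selectivity: 2ξ₁ / (2ξ₂) = 7.31 → ξ₁ = 7.31 ξ₂.
Substitute: (2·7.31 + 2) ξ₂ = 83.15 → ξ₂ = 5.003 mol, ξ₁ = 36.57 mol.
Outlet amounts (n = n₀ + Σ ν·ξ):
  U: 101.4 − 2(36.57) − 2(5.003) = 18.25
  R: 0 + 2(36.57) = 73.14
  M: 0 + 2(5.003) = 10.01
  V: 0 + 2(5.003) = 10.01

10 mol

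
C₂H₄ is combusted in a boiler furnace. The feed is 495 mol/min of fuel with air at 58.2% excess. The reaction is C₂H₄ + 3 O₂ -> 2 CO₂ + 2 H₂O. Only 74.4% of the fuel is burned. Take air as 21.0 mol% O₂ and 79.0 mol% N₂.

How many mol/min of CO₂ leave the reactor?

Stoichiometric O₂ = 3 × 495 = 1485 mol/min; O₂ fed = 1485 × 1.582 = 2349 mol/min.
N₂ fed = 2349 × 79/21 = 8838 mol/min.
Fuel reacted = 0.744 × 495 → ξ = 368.3 mol/min.
Outlet (n = n₀ + ν ξ):
  C₂H₄: 495 − 1(368.3) = 126.7
  O₂: 2349 − 3(368.3) = 1244
  N₂: 8838 (inert)
  CO₂: 0 + 2(368.3) = 736.6
  H₂O: 0 + 2(368.3) = 736.6

737 mol/min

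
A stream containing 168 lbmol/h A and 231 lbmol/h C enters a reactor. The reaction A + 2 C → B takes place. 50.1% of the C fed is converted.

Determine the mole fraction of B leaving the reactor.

C reacted = 0.501 × 231 = 115.7 lbmol/h; ν_C = −2, so ξ = 115.7/2 = 57.87 lbmol/h.
Outlet amounts (n = n₀ + ν ξ):
  A: 168 − 1(57.87) = 110.1
  C: 231 − 2(57.87) = 115.3
  B: 0 + 1(57.87) = 57.87
Total out = 283.3 lbmol/h; y_B = 57.87 / 283.3 = 0.2043.

0.204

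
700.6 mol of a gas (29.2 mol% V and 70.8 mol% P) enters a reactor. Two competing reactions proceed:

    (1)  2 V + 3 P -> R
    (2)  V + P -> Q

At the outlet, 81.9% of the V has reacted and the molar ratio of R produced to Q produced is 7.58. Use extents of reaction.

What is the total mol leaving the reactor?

Conversion of V: V consumed = 0.819 × 204.6 = 167.5 mol = 2ξ₁ + 1ξ₂.
Selectivity: 1ξ₁ / (1ξ₂) = 7.58 → ξ₁ = 7.58 ξ₂.
Substitute: (2·7.58 + 1) ξ₂ = 167.5 → ξ₂ = 10.37 mol, ξ₁ = 78.59 mol.
Outlet amounts (n = n₀ + Σ ν·ξ):
  V: 204.6 − 2(78.59) − 1(10.37) = 37.03
  P: 496 − 3(78.59) − 1(10.37) = 249.9
  R: 0 + 1(78.59) = 78.59
  Q: 0 + 1(10.37) = 10.37
Total out = 37.03 + 249.9 + 78.59 + 10.37 = 375.9 mol.

376 mol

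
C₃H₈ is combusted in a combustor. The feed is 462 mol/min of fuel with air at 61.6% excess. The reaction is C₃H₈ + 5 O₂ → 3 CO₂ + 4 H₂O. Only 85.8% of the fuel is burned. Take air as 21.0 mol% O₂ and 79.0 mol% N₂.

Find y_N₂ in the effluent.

Stoichiometric O₂ = 5 × 462 = 2310 mol/min; O₂ fed = 2310 × 1.616 = 3733 mol/min.
N₂ fed = 3733 × 79/21 = 14040 mol/min.
Fuel reacted = 0.858 × 462 → ξ = 396.4 mol/min.
Outlet (n = n₀ + ν ξ):
  C₃H₈: 462 − 1(396.4) = 65.6
  O₂: 3733 − 5(396.4) = 1751
  N₂: 14040 (inert)
  CO₂: 0 + 3(396.4) = 1189
  H₂O: 0 + 4(396.4) = 1586
Total out = 18630 mol/min; y_N₂ = 14040 / 18630 = 0.7536.

0.754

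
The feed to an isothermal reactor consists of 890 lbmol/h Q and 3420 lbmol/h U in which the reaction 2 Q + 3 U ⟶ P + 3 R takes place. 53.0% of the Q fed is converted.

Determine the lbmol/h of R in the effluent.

Q reacted = 0.53 × 890 = 471.7 lbmol/h; ν_Q = −2, so ξ = 471.7/2 = 235.9 lbmol/h.
Outlet amounts (n = n₀ + ν ξ):
  Q: 890 − 2(235.9) = 418.3
  U: 3420 − 3(235.9) = 2712
  P: 0 + 1(235.9) = 235.9
  R: 0 + 3(235.9) = 707.6

708 lbmol/h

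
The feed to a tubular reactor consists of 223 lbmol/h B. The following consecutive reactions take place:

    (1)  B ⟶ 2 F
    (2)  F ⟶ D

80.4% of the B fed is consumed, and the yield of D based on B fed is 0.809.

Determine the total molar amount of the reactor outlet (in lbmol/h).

Conversion of B: B consumed = 1ξ₁ = 0.804 × 223 → ξ₁ = 179.3 lbmol/h.
Yield of D: 1ξ₂ / 223 = 0.809 → ξ₂ = 180.4 lbmol/h.
Outlet amounts (n = n₀ + Σ ν·ξ):
  B: 223 − 1(179.3) = 43.71
  F: 0 + 2(179.3) − 1(180.4) = 178.2
  D: 0 + 1(180.4) = 180.4
Total out = 43.71 + 178.2 + 180.4 = 402.3 lbmol/h.

402 lbmol/h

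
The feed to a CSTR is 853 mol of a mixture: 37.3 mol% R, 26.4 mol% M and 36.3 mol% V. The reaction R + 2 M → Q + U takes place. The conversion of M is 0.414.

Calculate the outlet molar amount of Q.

M reacted = 0.414 × 225.2 = 93.23 mol; ν_M = −2, so ξ = 93.23/2 = 46.61 mol.
Outlet amounts (n = n₀ + ν ξ):
  R: 318.2 − 1(46.61) = 271.6
  M: 225.2 − 2(46.61) = 132
  Q: 0 + 1(46.61) = 46.61
  U: 0 + 1(46.61) = 46.61
  V: 309.6 (inert)

46.6 mol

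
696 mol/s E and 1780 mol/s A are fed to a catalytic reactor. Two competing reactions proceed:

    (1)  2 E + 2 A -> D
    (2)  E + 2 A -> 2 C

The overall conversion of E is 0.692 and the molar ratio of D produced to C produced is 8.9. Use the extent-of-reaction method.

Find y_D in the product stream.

Conversion of E: E consumed = 0.692 × 696 = 481.6 mol/s = 2ξ₁ + 1ξ₂.
Selectivity: 1ξ₁ / (2ξ₂) = 8.9 → ξ₁ = 17.8 ξ₂.
Substitute: (2·17.8 + 1) ξ₂ = 481.6 → ξ₂ = 13.16 mol/s, ξ₁ = 234.2 mol/s.
Outlet amounts (n = n₀ + Σ ν·ξ):
  E: 696 − 2(234.2) − 1(13.16) = 214.4
  A: 1780 − 2(234.2) − 2(13.16) = 1285
  D: 0 + 1(234.2) = 234.2
  C: 0 + 2(13.16) = 26.32
Total out = 1760 mol/s; y_D = 234.2 / 1760 = 0.1331.

0.133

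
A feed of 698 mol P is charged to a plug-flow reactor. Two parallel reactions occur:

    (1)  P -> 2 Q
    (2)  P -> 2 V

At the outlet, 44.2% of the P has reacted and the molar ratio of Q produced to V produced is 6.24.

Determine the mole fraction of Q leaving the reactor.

Conversion of P: P consumed = 0.442 × 698 = 308.5 mol = 1ξ₁ + 1ξ₂.
Selectivity: 2ξ₁ / (2ξ₂) = 6.24 → ξ₁ = 6.24 ξ₂.
Substitute: (1·6.24 + 1) ξ₂ = 308.5 → ξ₂ = 42.61 mol, ξ₁ = 265.9 mol.
Outlet amounts (n = n₀ + Σ ν·ξ):
  P: 698 − 1(265.9) − 1(42.61) = 389.5
  Q: 0 + 2(265.9) = 531.8
  V: 0 + 2(42.61) = 85.23
Total out = 1007 mol; y_Q = 531.8 / 1007 = 0.5284.

0.528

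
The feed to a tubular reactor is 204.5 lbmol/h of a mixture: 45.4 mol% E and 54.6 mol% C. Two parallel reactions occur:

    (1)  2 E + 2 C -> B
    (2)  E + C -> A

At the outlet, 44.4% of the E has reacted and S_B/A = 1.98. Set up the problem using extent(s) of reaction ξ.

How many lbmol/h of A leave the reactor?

Conversion of E: E consumed = 0.444 × 92.84 = 41.22 lbmol/h = 2ξ₁ + 1ξ₂.
Selectivity: 1ξ₁ / (1ξ₂) = 1.98 → ξ₁ = 1.98 ξ₂.
Substitute: (2·1.98 + 1) ξ₂ = 41.22 → ξ₂ = 8.311 lbmol/h, ξ₁ = 16.46 lbmol/h.
Outlet amounts (n = n₀ + Σ ν·ξ):
  E: 92.84 − 2(16.46) − 1(8.311) = 51.62
  C: 111.7 − 2(16.46) − 1(8.311) = 70.43
  B: 0 + 1(16.46) = 16.46
  A: 0 + 1(8.311) = 8.311

8.31 lbmol/h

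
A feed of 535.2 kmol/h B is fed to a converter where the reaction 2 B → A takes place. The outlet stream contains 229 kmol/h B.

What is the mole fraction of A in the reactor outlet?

For B: n = n₀ − 2ξ → 229 = 535.2 − 2ξ, giving ξ = 153.1 kmol/h.
Outlet amounts (n = n₀ + ν ξ):
  B: 535.2 − 2(153.1) = 229
  A: 0 + 1(153.1) = 153.1
Total out = 382.1 kmol/h; y_A = 153.1 / 382.1 = 0.4007.

0.401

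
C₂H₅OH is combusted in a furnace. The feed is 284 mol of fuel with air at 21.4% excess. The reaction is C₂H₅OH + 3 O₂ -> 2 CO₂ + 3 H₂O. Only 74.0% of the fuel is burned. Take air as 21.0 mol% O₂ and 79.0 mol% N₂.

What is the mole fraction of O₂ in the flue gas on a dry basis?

Stoichiometric O₂ = 3 × 284 = 852 mol; O₂ fed = 852 × 1.214 = 1034 mol.
N₂ fed = 1034 × 79/21 = 3891 mol.
Fuel reacted = 0.74 × 284 → ξ = 210.2 mol.
Outlet (n = n₀ + ν ξ):
  C₂H₅OH: 284 − 1(210.2) = 73.84
  O₂: 1034 − 3(210.2) = 403.8
  N₂: 3891 (inert)
  CO₂: 0 + 2(210.2) = 420.3
  H₂O: 0 + 3(210.2) = 630.5
Dry total = 4789 mol; y_O₂ (dry) = 403.8 / 4789 = 0.08433.

0.0843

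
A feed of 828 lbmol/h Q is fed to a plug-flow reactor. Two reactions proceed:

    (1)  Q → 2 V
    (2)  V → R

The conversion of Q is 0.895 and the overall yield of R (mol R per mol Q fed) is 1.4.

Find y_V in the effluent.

Conversion of Q: Q consumed = 1ξ₁ = 0.895 × 828 → ξ₁ = 741.1 lbmol/h.
Yield of R: 1ξ₂ / 828 = 1.4 → ξ₂ = 1159 lbmol/h.
Outlet amounts (n = n₀ + Σ ν·ξ):
  Q: 828 − 1(741.1) = 86.94
  V: 0 + 2(741.1) − 1(1159) = 322.9
  R: 0 + 1(1159) = 1159
Total out = 1569 lbmol/h; y_V = 322.9 / 1569 = 0.2058.

0.206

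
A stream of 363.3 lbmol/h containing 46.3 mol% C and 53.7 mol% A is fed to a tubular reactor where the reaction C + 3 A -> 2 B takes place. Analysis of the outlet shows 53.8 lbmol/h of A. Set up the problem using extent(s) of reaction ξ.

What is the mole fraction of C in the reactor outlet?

For A: n = n₀ − 3ξ → 53.8 = 195.1 − 3ξ, giving ξ = 47.1 lbmol/h.
Outlet amounts (n = n₀ + ν ξ):
  C: 168.2 − 1(47.1) = 121.1
  A: 195.1 − 3(47.1) = 53.8
  B: 0 + 2(47.1) = 94.19
Total out = 269.1 lbmol/h; y_C = 121.1 / 269.1 = 0.45.

0.45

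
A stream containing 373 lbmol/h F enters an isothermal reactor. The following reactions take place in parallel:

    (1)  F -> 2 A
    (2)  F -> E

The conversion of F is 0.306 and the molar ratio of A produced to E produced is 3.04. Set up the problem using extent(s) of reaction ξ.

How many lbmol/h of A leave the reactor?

Conversion of F: F consumed = 0.306 × 373 = 114.1 lbmol/h = 1ξ₁ + 1ξ₂.
Selectivity: 2ξ₁ / (1ξ₂) = 3.04 → ξ₁ = 1.52 ξ₂.
Substitute: (1·1.52 + 1) ξ₂ = 114.1 → ξ₂ = 45.29 lbmol/h, ξ₁ = 68.85 lbmol/h.
Outlet amounts (n = n₀ + Σ ν·ξ):
  F: 373 − 1(68.85) − 1(45.29) = 258.9
  A: 0 + 2(68.85) = 137.7
  E: 0 + 1(45.29) = 45.29

138 lbmol/h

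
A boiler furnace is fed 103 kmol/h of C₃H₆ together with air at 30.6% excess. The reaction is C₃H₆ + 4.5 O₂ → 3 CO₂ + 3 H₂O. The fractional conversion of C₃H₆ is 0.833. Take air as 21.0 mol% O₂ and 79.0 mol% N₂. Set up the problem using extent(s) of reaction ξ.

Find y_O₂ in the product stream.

Stoichiometric O₂ = 4.5 × 103 = 463.5 kmol/h; O₂ fed = 463.5 × 1.306 = 605.3 kmol/h.
N₂ fed = 605.3 × 79/21 = 2277 kmol/h.
Fuel reacted = 0.833 × 103 → ξ = 85.8 kmol/h.
Outlet (n = n₀ + ν ξ):
  C₃H₆: 103 − 1(85.8) = 17.2
  O₂: 605.3 − 4.5(85.8) = 219.2
  N₂: 2277 (inert)
  CO₂: 0 + 3(85.8) = 257.4
  H₂O: 0 + 3(85.8) = 257.4
Total out = 3028 kmol/h; y_O₂ = 219.2 / 3028 = 0.07239.

0.0724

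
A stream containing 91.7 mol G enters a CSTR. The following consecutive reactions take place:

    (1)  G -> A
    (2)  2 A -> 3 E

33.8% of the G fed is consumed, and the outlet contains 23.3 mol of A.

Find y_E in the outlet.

0.121

Conversion of G: G consumed = 1ξ₁ = 0.338 × 91.7 → ξ₁ = 30.99 mol.
A balance: n_A = 0 + 1ξ₁ − 2ξ₂ = 23.3 → ξ₂ = (1·30.99 − 23.3)/2 = 3.847 mol.
Outlet amounts (n = n₀ + Σ ν·ξ):
  G: 91.7 − 1(30.99) = 60.71
  A: 0 + 1(30.99) − 2(3.847) = 23.3
  E: 0 + 3(3.847) = 11.54
Total out = 95.55 mol; y_E = 11.54 / 95.55 = 0.1208.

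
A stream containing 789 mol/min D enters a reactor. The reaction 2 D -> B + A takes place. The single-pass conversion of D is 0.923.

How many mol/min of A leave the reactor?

D reacted = 0.923 × 789 = 728.2 mol/min; ν_D = −2, so ξ = 728.2/2 = 364.1 mol/min.
Outlet amounts (n = n₀ + ν ξ):
  D: 789 − 2(364.1) = 60.75
  B: 0 + 1(364.1) = 364.1
  A: 0 + 1(364.1) = 364.1

364 mol/min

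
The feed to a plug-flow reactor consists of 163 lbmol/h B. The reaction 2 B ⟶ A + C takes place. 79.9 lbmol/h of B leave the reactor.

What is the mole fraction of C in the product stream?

For B: n = n₀ − 2ξ → 79.9 = 163 − 2ξ, giving ξ = 41.55 lbmol/h.
Outlet amounts (n = n₀ + ν ξ):
  B: 163 − 2(41.55) = 79.9
  A: 0 + 1(41.55) = 41.55
  C: 0 + 1(41.55) = 41.55
Total out = 163 lbmol/h; y_C = 41.55 / 163 = 0.2549.

0.255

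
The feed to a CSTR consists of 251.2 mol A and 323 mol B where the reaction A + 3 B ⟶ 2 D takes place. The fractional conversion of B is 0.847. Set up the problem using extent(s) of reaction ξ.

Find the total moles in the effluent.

B reacted = 0.847 × 323 = 273.6 mol; ν_B = −3, so ξ = 273.6/3 = 91.19 mol.
Outlet amounts (n = n₀ + ν ξ):
  A: 251.2 − 1(91.19) = 160
  B: 323 − 3(91.19) = 49.42
  D: 0 + 2(91.19) = 182.4
Total out = 160 + 49.42 + 182.4 = 391.8 mol.

392 mol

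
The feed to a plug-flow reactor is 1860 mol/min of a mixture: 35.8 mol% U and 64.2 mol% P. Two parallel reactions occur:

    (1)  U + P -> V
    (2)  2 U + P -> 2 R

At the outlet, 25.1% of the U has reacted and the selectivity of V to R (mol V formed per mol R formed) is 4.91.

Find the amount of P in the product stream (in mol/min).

Conversion of U: U consumed = 0.251 × 665.9 = 167.1 mol/min = 1ξ₁ + 2ξ₂.
Selectivity: 1ξ₁ / (2ξ₂) = 4.91 → ξ₁ = 9.82 ξ₂.
Substitute: (1·9.82 + 2) ξ₂ = 167.1 → ξ₂ = 14.14 mol/min, ξ₁ = 138.9 mol/min.
Outlet amounts (n = n₀ + Σ ν·ξ):
  U: 665.9 − 1(138.9) − 2(14.14) = 498.7
  P: 1194 − 1(138.9) − 1(14.14) = 1041
  V: 0 + 1(138.9) = 138.9
  R: 0 + 2(14.14) = 28.28

1040 mol/min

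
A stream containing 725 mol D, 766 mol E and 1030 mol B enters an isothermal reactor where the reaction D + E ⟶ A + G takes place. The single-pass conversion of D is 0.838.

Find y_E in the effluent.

0.0629

D reacted = 0.838 × 725 = 607.5 mol; ν_D = −1, so ξ = 607.5/1 = 607.5 mol.
Outlet amounts (n = n₀ + ν ξ):
  D: 725 − 1(607.5) = 117.5
  E: 766 − 1(607.5) = 158.5
  A: 0 + 1(607.5) = 607.5
  G: 0 + 1(607.5) = 607.5
  B: 1030 (inert)
Total out = 2521 mol; y_E = 158.5 / 2521 = 0.06285.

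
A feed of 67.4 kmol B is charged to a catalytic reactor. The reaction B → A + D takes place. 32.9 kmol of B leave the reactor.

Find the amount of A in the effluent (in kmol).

For B: n = n₀ − 1ξ → 32.9 = 67.4 − 1ξ, giving ξ = 34.5 kmol.
Outlet amounts (n = n₀ + ν ξ):
  B: 67.4 − 1(34.5) = 32.9
  A: 0 + 1(34.5) = 34.5
  D: 0 + 1(34.5) = 34.5

34.5 kmol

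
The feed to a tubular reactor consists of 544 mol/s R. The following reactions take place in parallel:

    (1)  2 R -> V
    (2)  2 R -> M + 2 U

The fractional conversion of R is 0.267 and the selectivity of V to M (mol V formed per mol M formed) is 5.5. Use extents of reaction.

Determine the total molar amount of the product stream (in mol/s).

Conversion of R: R consumed = 0.267 × 544 = 145.2 mol/s = 2ξ₁ + 2ξ₂.
Selectivity: 1ξ₁ / (1ξ₂) = 5.5 → ξ₁ = 5.5 ξ₂.
Substitute: (2·5.5 + 2) ξ₂ = 145.2 → ξ₂ = 11.17 mol/s, ξ₁ = 61.45 mol/s.
Outlet amounts (n = n₀ + Σ ν·ξ):
  R: 544 − 2(61.45) − 2(11.17) = 398.8
  V: 0 + 1(61.45) = 61.45
  M: 0 + 1(11.17) = 11.17
  U: 0 + 2(11.17) = 22.35
Total out = 398.8 + 61.45 + 11.17 + 22.35 = 493.7 mol/s.

494 mol/s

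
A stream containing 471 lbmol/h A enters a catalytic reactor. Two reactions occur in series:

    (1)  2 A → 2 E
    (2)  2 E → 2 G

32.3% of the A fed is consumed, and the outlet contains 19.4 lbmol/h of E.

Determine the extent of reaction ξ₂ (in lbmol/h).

ξ₂ = 66.4 lbmol/h

Conversion of A: A consumed = 2ξ₁ = 0.323 × 471 → ξ₁ = 76.07 lbmol/h.
E balance: n_E = 0 + 2ξ₁ − 2ξ₂ = 19.4 → ξ₂ = (2·76.07 − 19.4)/2 = 66.37 lbmol/h.
Outlet amounts (n = n₀ + Σ ν·ξ):
  A: 471 − 2(76.07) = 318.9
  E: 0 + 2(76.07) − 2(66.37) = 19.4
  G: 0 + 2(66.37) = 132.7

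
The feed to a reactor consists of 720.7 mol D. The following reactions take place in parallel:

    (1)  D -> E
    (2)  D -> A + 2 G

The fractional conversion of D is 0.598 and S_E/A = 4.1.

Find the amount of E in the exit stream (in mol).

346 mol

Conversion of D: D consumed = 0.598 × 720.7 = 431 mol = 1ξ₁ + 1ξ₂.
Selectivity: 1ξ₁ / (1ξ₂) = 4.1 → ξ₁ = 4.1 ξ₂.
Substitute: (1·4.1 + 1) ξ₂ = 431 → ξ₂ = 84.51 mol, ξ₁ = 346.5 mol.
Outlet amounts (n = n₀ + Σ ν·ξ):
  D: 720.7 − 1(346.5) − 1(84.51) = 289.7
  E: 0 + 1(346.5) = 346.5
  A: 0 + 1(84.51) = 84.51
  G: 0 + 2(84.51) = 169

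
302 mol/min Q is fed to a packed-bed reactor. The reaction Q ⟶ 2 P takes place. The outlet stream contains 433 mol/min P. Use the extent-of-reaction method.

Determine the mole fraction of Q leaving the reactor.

0.165

For P: n = n₀ + 2ξ → 433 = 0 + 2ξ, giving ξ = 216.5 mol/min.
Outlet amounts (n = n₀ + ν ξ):
  Q: 302 − 1(216.5) = 85.5
  P: 0 + 2(216.5) = 433
Total out = 518.5 mol/min; y_Q = 85.5 / 518.5 = 0.1649.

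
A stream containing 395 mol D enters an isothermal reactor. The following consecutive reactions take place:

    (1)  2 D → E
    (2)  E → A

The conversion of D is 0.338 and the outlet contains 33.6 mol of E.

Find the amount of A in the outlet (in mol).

Conversion of D: D consumed = 2ξ₁ = 0.338 × 395 → ξ₁ = 66.76 mol.
E balance: n_E = 0 + 1ξ₁ − 1ξ₂ = 33.6 → ξ₂ = (1·66.76 − 33.6)/1 = 33.16 mol.
Outlet amounts (n = n₀ + Σ ν·ξ):
  D: 395 − 2(66.76) = 261.5
  E: 0 + 1(66.76) − 1(33.16) = 33.6
  A: 0 + 1(33.16) = 33.16

33.2 mol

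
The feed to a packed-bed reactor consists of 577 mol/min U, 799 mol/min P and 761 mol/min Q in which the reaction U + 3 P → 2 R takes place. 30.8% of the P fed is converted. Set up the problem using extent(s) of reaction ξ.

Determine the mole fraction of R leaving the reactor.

P reacted = 0.308 × 799 = 246.1 mol/min; ν_P = −3, so ξ = 246.1/3 = 82.03 mol/min.
Outlet amounts (n = n₀ + ν ξ):
  U: 577 − 1(82.03) = 495
  P: 799 − 3(82.03) = 552.9
  R: 0 + 2(82.03) = 164.1
  Q: 761 (inert)
Total out = 1973 mol/min; y_R = 164.1 / 1973 = 0.08316.

0.0832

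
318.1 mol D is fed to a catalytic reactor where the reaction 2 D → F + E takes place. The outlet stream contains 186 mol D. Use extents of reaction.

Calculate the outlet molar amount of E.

For D: n = n₀ − 2ξ → 186 = 318.1 − 2ξ, giving ξ = 66.05 mol.
Outlet amounts (n = n₀ + ν ξ):
  D: 318.1 − 2(66.05) = 186
  F: 0 + 1(66.05) = 66.05
  E: 0 + 1(66.05) = 66.05

66.1 mol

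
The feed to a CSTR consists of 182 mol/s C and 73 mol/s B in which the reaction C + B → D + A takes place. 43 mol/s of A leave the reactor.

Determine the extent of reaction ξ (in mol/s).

ξ = 43 mol/s

For A: n = n₀ + 1ξ → 43 = 0 + 1ξ, giving ξ = 43 mol/s.
Outlet amounts (n = n₀ + ν ξ):
  C: 182 − 1(43) = 139
  B: 73 − 1(43) = 30
  D: 0 + 1(43) = 43
  A: 0 + 1(43) = 43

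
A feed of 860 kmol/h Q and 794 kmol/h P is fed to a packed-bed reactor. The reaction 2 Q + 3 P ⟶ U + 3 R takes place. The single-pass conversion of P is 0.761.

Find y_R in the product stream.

0.416

P reacted = 0.761 × 794 = 604.2 kmol/h; ν_P = −3, so ξ = 604.2/3 = 201.4 kmol/h.
Outlet amounts (n = n₀ + ν ξ):
  Q: 860 − 2(201.4) = 457.2
  P: 794 − 3(201.4) = 189.8
  U: 0 + 1(201.4) = 201.4
  R: 0 + 3(201.4) = 604.2
Total out = 1453 kmol/h; y_R = 604.2 / 1453 = 0.416.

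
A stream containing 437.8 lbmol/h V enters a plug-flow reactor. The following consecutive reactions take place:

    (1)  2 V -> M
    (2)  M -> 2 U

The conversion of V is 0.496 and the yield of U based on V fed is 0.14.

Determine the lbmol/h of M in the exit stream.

Conversion of V: V consumed = 2ξ₁ = 0.496 × 437.8 → ξ₁ = 108.6 lbmol/h.
Yield of U: 2ξ₂ / 437.8 = 0.14 → ξ₂ = 30.65 lbmol/h.
Outlet amounts (n = n₀ + Σ ν·ξ):
  V: 437.8 − 2(108.6) = 220.7
  M: 0 + 1(108.6) − 1(30.65) = 77.93
  U: 0 + 2(30.65) = 61.29

77.9 lbmol/h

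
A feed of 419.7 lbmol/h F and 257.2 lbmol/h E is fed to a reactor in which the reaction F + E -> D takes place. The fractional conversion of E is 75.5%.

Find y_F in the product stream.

0.467

E reacted = 0.755 × 257.2 = 194.2 lbmol/h; ν_E = −1, so ξ = 194.2/1 = 194.2 lbmol/h.
Outlet amounts (n = n₀ + ν ξ):
  F: 419.7 − 1(194.2) = 225.5
  E: 257.2 − 1(194.2) = 63.01
  D: 0 + 1(194.2) = 194.2
Total out = 482.7 lbmol/h; y_F = 225.5 / 482.7 = 0.4672.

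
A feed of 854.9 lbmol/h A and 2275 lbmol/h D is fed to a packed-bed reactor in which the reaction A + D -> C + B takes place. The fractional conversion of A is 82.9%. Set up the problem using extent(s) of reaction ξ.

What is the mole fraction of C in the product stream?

A reacted = 0.829 × 854.9 = 708.7 lbmol/h; ν_A = −1, so ξ = 708.7/1 = 708.7 lbmol/h.
Outlet amounts (n = n₀ + ν ξ):
  A: 854.9 − 1(708.7) = 146.2
  D: 2275 − 1(708.7) = 1566
  C: 0 + 1(708.7) = 708.7
  B: 0 + 1(708.7) = 708.7
Total out = 3130 lbmol/h; y_C = 708.7 / 3130 = 0.2264.

0.226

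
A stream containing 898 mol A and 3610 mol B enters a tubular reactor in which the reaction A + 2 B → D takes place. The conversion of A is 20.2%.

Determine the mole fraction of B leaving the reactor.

0.783

A reacted = 0.202 × 898 = 181.4 mol; ν_A = −1, so ξ = 181.4/1 = 181.4 mol.
Outlet amounts (n = n₀ + ν ξ):
  A: 898 − 1(181.4) = 716.6
  B: 3610 − 2(181.4) = 3247
  D: 0 + 1(181.4) = 181.4
Total out = 4145 mol; y_B = 3247 / 4145 = 0.7834.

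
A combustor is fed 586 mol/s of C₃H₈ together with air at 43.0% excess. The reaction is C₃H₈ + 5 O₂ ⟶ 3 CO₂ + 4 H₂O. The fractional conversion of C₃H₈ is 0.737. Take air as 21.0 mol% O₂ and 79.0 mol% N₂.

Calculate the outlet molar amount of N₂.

Stoichiometric O₂ = 5 × 586 = 2930 mol/s; O₂ fed = 2930 × 1.430 = 4190 mol/s.
N₂ fed = 4190 × 79/21 = 15760 mol/s.
Fuel reacted = 0.737 × 586 → ξ = 431.9 mol/s.
Outlet (n = n₀ + ν ξ):
  C₃H₈: 586 − 1(431.9) = 154.1
  O₂: 4190 − 5(431.9) = 2030
  N₂: 15760 (inert)
  CO₂: 0 + 3(431.9) = 1296
  H₂O: 0 + 4(431.9) = 1728

15800 mol/s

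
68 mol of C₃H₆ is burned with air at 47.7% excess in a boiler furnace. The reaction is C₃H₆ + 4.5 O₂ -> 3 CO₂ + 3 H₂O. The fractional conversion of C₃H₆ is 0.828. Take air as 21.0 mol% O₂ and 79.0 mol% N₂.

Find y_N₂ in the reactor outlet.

0.756

Stoichiometric O₂ = 4.5 × 68 = 306 mol; O₂ fed = 306 × 1.477 = 452 mol.
N₂ fed = 452 × 79/21 = 1700 mol.
Fuel reacted = 0.828 × 68 → ξ = 56.3 mol.
Outlet (n = n₀ + ν ξ):
  C₃H₆: 68 − 1(56.3) = 11.7
  O₂: 452 − 4.5(56.3) = 198.6
  N₂: 1700 (inert)
  CO₂: 0 + 3(56.3) = 168.9
  H₂O: 0 + 3(56.3) = 168.9
Total out = 2248 mol; y_N₂ = 1700 / 2248 = 0.7562.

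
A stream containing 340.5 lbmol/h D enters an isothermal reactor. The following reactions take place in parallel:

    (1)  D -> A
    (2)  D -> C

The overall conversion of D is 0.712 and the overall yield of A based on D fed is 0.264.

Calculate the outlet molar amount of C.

Yield of A: 1ξ₁ / 340.5 = 0.264 → ξ₁ = 89.89 lbmol/h.
Conversion of D: 1ξ₁ + 1ξ₂ = 0.712 × 340.5 = 242.4 → ξ₂ = 152.5 lbmol/h.
Outlet amounts (n = n₀ + Σ ν·ξ):
  D: 340.5 − 1(89.89) − 1(152.5) = 98.06
  A: 0 + 1(89.89) = 89.89
  C: 0 + 1(152.5) = 152.5

153 lbmol/h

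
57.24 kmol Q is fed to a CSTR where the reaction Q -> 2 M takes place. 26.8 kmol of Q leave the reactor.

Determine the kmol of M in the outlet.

60.9 kmol

For Q: n = n₀ − 1ξ → 26.8 = 57.24 − 1ξ, giving ξ = 30.44 kmol.
Outlet amounts (n = n₀ + ν ξ):
  Q: 57.24 − 1(30.44) = 26.8
  M: 0 + 2(30.44) = 60.88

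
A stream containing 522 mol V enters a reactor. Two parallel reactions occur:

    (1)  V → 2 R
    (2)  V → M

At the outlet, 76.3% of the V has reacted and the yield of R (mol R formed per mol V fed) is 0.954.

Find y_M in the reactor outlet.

Yield of R: 2ξ₁ / 522 = 0.954 → ξ₁ = 249 mol.
Conversion of V: 1ξ₁ + 1ξ₂ = 0.763 × 522 = 398.3 → ξ₂ = 149.3 mol.
Outlet amounts (n = n₀ + Σ ν·ξ):
  V: 522 − 1(249) − 1(149.3) = 123.7
  R: 0 + 2(249) = 498
  M: 0 + 1(149.3) = 149.3
Total out = 771 mol; y_M = 149.3 / 771 = 0.1936.

0.194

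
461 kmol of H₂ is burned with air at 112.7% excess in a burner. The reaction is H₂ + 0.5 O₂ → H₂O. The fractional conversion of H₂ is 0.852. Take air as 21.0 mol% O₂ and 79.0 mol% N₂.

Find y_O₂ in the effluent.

0.113

Stoichiometric O₂ = 0.5 × 461 = 230.5 kmol; O₂ fed = 230.5 × 2.127 = 490.3 kmol.
N₂ fed = 490.3 × 79/21 = 1844 kmol.
Fuel reacted = 0.852 × 461 → ξ = 392.8 kmol.
Outlet (n = n₀ + ν ξ):
  H₂: 461 − 1(392.8) = 68.23
  O₂: 490.3 − 0.5(392.8) = 293.9
  N₂: 1844 (inert)
  H₂O: 0 + 1(392.8) = 392.8
Total out = 2599 kmol; y_O₂ = 293.9 / 2599 = 0.1131.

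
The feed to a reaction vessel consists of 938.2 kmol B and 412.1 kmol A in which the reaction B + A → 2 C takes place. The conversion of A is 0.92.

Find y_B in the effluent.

0.414

A reacted = 0.92 × 412.1 = 379.1 kmol; ν_A = −1, so ξ = 379.1/1 = 379.1 kmol.
Outlet amounts (n = n₀ + ν ξ):
  B: 938.2 − 1(379.1) = 559.1
  A: 412.1 − 1(379.1) = 32.97
  C: 0 + 2(379.1) = 758.3
Total out = 1350 kmol; y_B = 559.1 / 1350 = 0.414.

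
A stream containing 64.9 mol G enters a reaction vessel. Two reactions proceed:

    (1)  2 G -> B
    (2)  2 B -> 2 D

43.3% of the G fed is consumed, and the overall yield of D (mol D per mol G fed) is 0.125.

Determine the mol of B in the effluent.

Conversion of G: G consumed = 2ξ₁ = 0.433 × 64.9 → ξ₁ = 14.05 mol.
Yield of D: 2ξ₂ / 64.9 = 0.125 → ξ₂ = 4.056 mol.
Outlet amounts (n = n₀ + Σ ν·ξ):
  G: 64.9 − 2(14.05) = 36.8
  B: 0 + 1(14.05) − 2(4.056) = 5.938
  D: 0 + 2(4.056) = 8.113

5.94 mol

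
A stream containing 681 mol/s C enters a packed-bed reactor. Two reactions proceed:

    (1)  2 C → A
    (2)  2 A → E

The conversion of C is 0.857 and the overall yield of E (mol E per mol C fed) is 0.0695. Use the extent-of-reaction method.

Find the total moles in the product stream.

342 mol/s

Conversion of C: C consumed = 2ξ₁ = 0.857 × 681 → ξ₁ = 291.8 mol/s.
Yield of E: 1ξ₂ / 681 = 0.0695 → ξ₂ = 47.33 mol/s.
Outlet amounts (n = n₀ + Σ ν·ξ):
  C: 681 − 2(291.8) = 97.38
  A: 0 + 1(291.8) − 2(47.33) = 197.1
  E: 0 + 1(47.33) = 47.33
Total out = 97.38 + 197.1 + 47.33 = 341.9 mol/s.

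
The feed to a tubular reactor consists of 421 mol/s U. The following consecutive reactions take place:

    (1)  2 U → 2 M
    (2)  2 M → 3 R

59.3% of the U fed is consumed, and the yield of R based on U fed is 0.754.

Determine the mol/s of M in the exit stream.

38 mol/s

Conversion of U: U consumed = 2ξ₁ = 0.593 × 421 → ξ₁ = 124.8 mol/s.
Yield of R: 3ξ₂ / 421 = 0.754 → ξ₂ = 105.8 mol/s.
Outlet amounts (n = n₀ + Σ ν·ξ):
  U: 421 − 2(124.8) = 171.3
  M: 0 + 2(124.8) − 2(105.8) = 38.03
  R: 0 + 3(105.8) = 317.4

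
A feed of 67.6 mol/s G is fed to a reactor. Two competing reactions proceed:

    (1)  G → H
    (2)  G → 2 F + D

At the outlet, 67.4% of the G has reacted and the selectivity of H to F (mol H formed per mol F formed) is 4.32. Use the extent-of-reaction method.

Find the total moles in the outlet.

Conversion of G: G consumed = 0.674 × 67.6 = 45.56 mol/s = 1ξ₁ + 1ξ₂.
Selectivity: 1ξ₁ / (2ξ₂) = 4.32 → ξ₁ = 8.64 ξ₂.
Substitute: (1·8.64 + 1) ξ₂ = 45.56 → ξ₂ = 4.726 mol/s, ξ₁ = 40.84 mol/s.
Outlet amounts (n = n₀ + Σ ν·ξ):
  G: 67.6 − 1(40.84) − 1(4.726) = 22.04
  H: 0 + 1(40.84) = 40.84
  F: 0 + 2(4.726) = 9.453
  D: 0 + 1(4.726) = 4.726
Total out = 22.04 + 40.84 + 9.453 + 4.726 = 77.05 mol/s.

77.1 mol/s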